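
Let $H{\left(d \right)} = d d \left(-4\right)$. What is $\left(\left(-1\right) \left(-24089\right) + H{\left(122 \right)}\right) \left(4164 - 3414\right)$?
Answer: $-26585250$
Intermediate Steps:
$H{\left(d \right)} = - 4 d^{2}$ ($H{\left(d \right)} = d^{2} \left(-4\right) = - 4 d^{2}$)
$\left(\left(-1\right) \left(-24089\right) + H{\left(122 \right)}\right) \left(4164 - 3414\right) = \left(\left(-1\right) \left(-24089\right) - 4 \cdot 122^{2}\right) \left(4164 - 3414\right) = \left(24089 - 59536\right) 750 = \left(-35447\right) 750 = -26585250$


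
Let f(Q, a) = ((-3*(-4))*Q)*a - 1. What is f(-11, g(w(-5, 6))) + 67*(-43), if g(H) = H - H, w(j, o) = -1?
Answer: -2882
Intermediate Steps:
g(H) = 0
f(Q, a) = -1 + 12*Q*a (f(Q, a) = (12*Q)*a - 1 = 12*Q*a - 1 = -1 + 12*Q*a)
f(-11, g(w(-5, 6))) + 67*(-43) = (-1 + 12*(-11)*0) + 67*(-43) = (-1 + 0) - 2881 = -1 - 2881 = -2882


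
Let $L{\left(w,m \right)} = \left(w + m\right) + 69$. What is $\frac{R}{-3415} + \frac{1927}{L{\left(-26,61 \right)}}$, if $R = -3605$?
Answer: $\frac{1391125}{71032} \approx 19.584$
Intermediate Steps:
$L{\left(w,m \right)} = 69 + m + w$ ($L{\left(w,m \right)} = \left(m + w\right) + 69 = 69 + m + w$)
$\frac{R}{-3415} + \frac{1927}{L{\left(-26,61 \right)}} = - \frac{3605}{-3415} + \frac{1927}{69 + 61 - 26} = \left(-3605\right) \left(- \frac{1}{3415}\right) + \frac{1927}{104} = \frac{721}{683} + 1927 \cdot \frac{1}{104} = \frac{721}{683} + \frac{1927}{104} = \frac{1391125}{71032}$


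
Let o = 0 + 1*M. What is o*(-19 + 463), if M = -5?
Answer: -2220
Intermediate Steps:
o = -5 (o = 0 + 1*(-5) = 0 - 5 = -5)
o*(-19 + 463) = -5*(-19 + 463) = -5*444 = -2220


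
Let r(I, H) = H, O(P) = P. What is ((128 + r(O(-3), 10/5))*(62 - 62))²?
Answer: 0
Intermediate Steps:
((128 + r(O(-3), 10/5))*(62 - 62))² = ((128 + 10/5)*(62 - 62))² = ((128 + 10*(⅕))*0)² = ((128 + 2)*0)² = (130*0)² = 0² = 0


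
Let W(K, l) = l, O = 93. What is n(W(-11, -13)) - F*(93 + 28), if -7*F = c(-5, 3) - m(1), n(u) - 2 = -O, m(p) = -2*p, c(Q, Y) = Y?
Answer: -32/7 ≈ -4.5714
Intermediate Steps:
n(u) = -91 (n(u) = 2 - 1*93 = 2 - 93 = -91)
F = -5/7 (F = -(3 - (-2))/7 = -(3 - 1*(-2))/7 = -(3 + 2)/7 = -1/7*5 = -5/7 ≈ -0.71429)
n(W(-11, -13)) - F*(93 + 28) = -91 - (-5)*(93 + 28)/7 = -91 - (-5)*121/7 = -91 - 1*(-605/7) = -91 + 605/7 = -32/7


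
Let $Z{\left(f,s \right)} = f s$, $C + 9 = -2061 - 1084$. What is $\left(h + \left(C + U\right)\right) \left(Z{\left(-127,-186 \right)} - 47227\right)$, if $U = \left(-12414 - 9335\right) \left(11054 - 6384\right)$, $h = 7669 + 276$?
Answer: $2397395535595$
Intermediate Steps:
$C = -3154$ ($C = -9 - 3145 = -3154$)
$h = 7945$
$U = -101567830$ ($U = \left(-21749\right) 4670 = -101567830$)
$\left(h + \left(C + U\right)\right) \left(Z{\left(-127,-186 \right)} - 47227\right) = \left(7945 - 101570984\right) \left(\left(-127\right) \left(-186\right) - 47227\right) = \left(7945 - 101570984\right) \left(23622 - 47227\right) = \left(-101563039\right) \left(-23605\right) = 2397395535595$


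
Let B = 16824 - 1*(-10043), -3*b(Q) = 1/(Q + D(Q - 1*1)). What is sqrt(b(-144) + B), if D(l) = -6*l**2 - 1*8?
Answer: sqrt(3857288657291718)/378906 ≈ 163.91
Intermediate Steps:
D(l) = -8 - 6*l**2 (D(l) = -6*l**2 - 8 = -8 - 6*l**2)
b(Q) = -1/(3*(-8 + Q - 6*(-1 + Q)**2)) (b(Q) = -1/(3*(Q + (-8 - 6*(Q - 1*1)**2))) = -1/(3*(Q + (-8 - 6*(Q - 1)**2))) = -1/(3*(Q + (-8 - 6*(-1 + Q)**2))) = -1/(3*(-8 + Q - 6*(-1 + Q)**2)))
B = 26867 (B = 16824 + 10043 = 26867)
sqrt(b(-144) + B) = sqrt(1/(3*(14 - 13*(-144) + 6*(-144)**2)) + 26867) = sqrt(1/(3*(14 + 1872 + 6*20736)) + 26867) = sqrt(1/(3*(14 + 1872 + 124416)) + 26867) = sqrt((1/3)/126302 + 26867) = sqrt((1/3)*(1/126302) + 26867) = sqrt(1/378906 + 26867) = sqrt(10180067503/378906) = sqrt(3857288657291718)/378906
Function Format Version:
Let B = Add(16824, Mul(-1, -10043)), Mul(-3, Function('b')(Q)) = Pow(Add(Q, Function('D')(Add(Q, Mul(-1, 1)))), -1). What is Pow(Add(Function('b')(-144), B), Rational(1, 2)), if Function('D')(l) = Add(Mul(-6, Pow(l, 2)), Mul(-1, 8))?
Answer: Mul(Rational(1, 378906), Pow(3857288657291718, Rational(1, 2))) ≈ 163.91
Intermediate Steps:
Function('D')(l) = Add(-8, Mul(-6, Pow(l, 2))) (Function('D')(l) = Add(Mul(-6, Pow(l, 2)), -8) = Add(-8, Mul(-6, Pow(l, 2))))
Function('b')(Q) = Mul(Rational(-1, 3), Pow(Add(-8, Q, Mul(-6, Pow(Add(-1, Q), 2))), -1)) (Function('b')(Q) = Mul(Rational(-1, 3), Pow(Add(Q, Add(-8, Mul(-6, Pow(Add(Q, Mul(-1, 1)), 2)))), -1)) = Mul(Rational(-1, 3), Pow(Add(Q, Add(-8, Mul(-6, Pow(Add(Q, -1), 2)))), -1)) = Mul(Rational(-1, 3), Pow(Add(Q, Add(-8, Mul(-6, Pow(Add(-1, Q), 2)))), -1)) = Mul(Rational(-1, 3), Pow(Add(-8, Q, Mul(-6, Pow(Add(-1, Q), 2))), -1)))
B = 26867 (B = Add(16824, 10043) = 26867)
Pow(Add(Function('b')(-144), B), Rational(1, 2)) = Pow(Add(Mul(Rational(1, 3), Pow(Add(14, Mul(-13, -144), Mul(6, Pow(-144, 2))), -1)), 26867), Rational(1, 2)) = Pow(Add(Mul(Rational(1, 3), Pow(Add(14, 1872, Mul(6, 20736)), -1)), 26867), Rational(1, 2)) = Pow(Add(Mul(Rational(1, 3), Pow(Add(14, 1872, 124416), -1)), 26867), Rational(1, 2)) = Pow(Add(Mul(Rational(1, 3), Pow(126302, -1)), 26867), Rational(1, 2)) = Pow(Add(Mul(Rational(1, 3), Rational(1, 126302)), 26867), Rational(1, 2)) = Pow(Add(Rational(1, 378906), 26867), Rational(1, 2)) = Pow(Rational(10180067503, 378906), Rational(1, 2)) = Mul(Rational(1, 378906), Pow(3857288657291718, Rational(1, 2)))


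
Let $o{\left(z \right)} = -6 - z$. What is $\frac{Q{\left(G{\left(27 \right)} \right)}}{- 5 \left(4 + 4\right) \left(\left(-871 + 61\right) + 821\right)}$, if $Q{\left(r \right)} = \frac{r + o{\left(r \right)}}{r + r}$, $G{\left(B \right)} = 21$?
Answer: $\frac{1}{3080} \approx 0.00032468$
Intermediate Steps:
$Q{\left(r \right)} = - \frac{3}{r}$ ($Q{\left(r \right)} = \frac{r - \left(6 + r\right)}{r + r} = - \frac{6}{2 r} = - 6 \frac{1}{2 r} = - \frac{3}{r}$)
$\frac{Q{\left(G{\left(27 \right)} \right)}}{- 5 \left(4 + 4\right) \left(\left(-871 + 61\right) + 821\right)} = \frac{\left(-3\right) \frac{1}{21}}{- 5 \left(4 + 4\right) \left(\left(-871 + 61\right) + 821\right)} = \frac{\left(-3\right) \frac{1}{21}}{\left(-5\right) 8 \left(-810 + 821\right)} = - \frac{1}{7 \left(\left(-40\right) 11\right)} = - \frac{1}{7 \left(-440\right)} = \left(- \frac{1}{7}\right) \left(- \frac{1}{440}\right) = \frac{1}{3080}$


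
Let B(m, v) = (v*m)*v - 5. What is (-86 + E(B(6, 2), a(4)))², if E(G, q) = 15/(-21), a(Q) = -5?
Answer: 368449/49 ≈ 7519.4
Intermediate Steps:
B(m, v) = -5 + m*v² (B(m, v) = (m*v)*v - 5 = m*v² - 5 = -5 + m*v²)
E(G, q) = -5/7 (E(G, q) = 15*(-1/21) = -5/7)
(-86 + E(B(6, 2), a(4)))² = (-86 - 5/7)² = (-607/7)² = 368449/49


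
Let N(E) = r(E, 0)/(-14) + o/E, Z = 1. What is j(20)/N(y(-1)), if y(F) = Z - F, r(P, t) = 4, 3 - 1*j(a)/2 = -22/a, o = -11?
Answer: -574/405 ≈ -1.4173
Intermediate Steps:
j(a) = 6 + 44/a (j(a) = 6 - (-44)/a = 6 + 44/a)
y(F) = 1 - F
N(E) = -2/7 - 11/E (N(E) = 4/(-14) - 11/E = 4*(-1/14) - 11/E = -2/7 - 11/E)
j(20)/N(y(-1)) = (6 + 44/20)/(-2/7 - 11/(1 - 1*(-1))) = (6 + 44*(1/20))/(-2/7 - 11/(1 + 1)) = (6 + 11/5)/(-2/7 - 11/2) = 41/(5*(-2/7 - 11*1/2)) = 41/(5*(-2/7 - 11/2)) = 41/(5*(-81/14)) = (41/5)*(-14/81) = -574/405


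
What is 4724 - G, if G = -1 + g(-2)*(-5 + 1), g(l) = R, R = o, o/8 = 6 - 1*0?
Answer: 4917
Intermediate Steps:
o = 48 (o = 8*(6 - 1*0) = 8*(6 + 0) = 8*6 = 48)
R = 48
g(l) = 48
G = -193 (G = -1 + 48*(-5 + 1) = -1 + 48*(-4) = -1 - 192 = -193)
4724 - G = 4724 - 1*(-193) = 4724 + 193 = 4917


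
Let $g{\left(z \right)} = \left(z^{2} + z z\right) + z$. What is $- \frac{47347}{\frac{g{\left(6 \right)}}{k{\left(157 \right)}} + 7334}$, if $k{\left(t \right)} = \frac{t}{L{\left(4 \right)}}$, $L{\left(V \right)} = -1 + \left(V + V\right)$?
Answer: $- \frac{7433479}{1151984} \approx -6.4528$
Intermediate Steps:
$L{\left(V \right)} = -1 + 2 V$
$g{\left(z \right)} = z + 2 z^{2}$ ($g{\left(z \right)} = \left(z^{2} + z^{2}\right) + z = 2 z^{2} + z = z + 2 z^{2}$)
$k{\left(t \right)} = \frac{t}{7}$ ($k{\left(t \right)} = \frac{t}{-1 + 2 \cdot 4} = \frac{t}{-1 + 8} = \frac{t}{7}$)
$- \frac{47347}{\frac{g{\left(6 \right)}}{k{\left(157 \right)}} + 7334} = - \frac{47347}{\frac{6 \left(1 + 2 \cdot 6\right)}{\frac{1}{7} \cdot 157} + 7334} = - \frac{47347}{\frac{6 \left(1 + 12\right)}{\frac{157}{7}} + 7334} = - \frac{47347}{6 \cdot 13 \cdot \frac{7}{157} + 7334} = - \frac{47347}{78 \cdot \frac{7}{157} + 7334} = - \frac{47347}{\frac{546}{157} + 7334} = - \frac{47347}{\frac{1151984}{157}} = \left(-47347\right) \frac{157}{1151984} = - \frac{7433479}{1151984}$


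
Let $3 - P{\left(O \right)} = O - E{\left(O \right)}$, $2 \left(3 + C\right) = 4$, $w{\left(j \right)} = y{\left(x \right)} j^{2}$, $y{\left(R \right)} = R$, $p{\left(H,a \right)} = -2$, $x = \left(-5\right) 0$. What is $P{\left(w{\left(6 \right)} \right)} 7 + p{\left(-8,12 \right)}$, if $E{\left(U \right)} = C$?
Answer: $12$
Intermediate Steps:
$x = 0$
$w{\left(j \right)} = 0$ ($w{\left(j \right)} = 0 j^{2} = 0$)
$C = -1$ ($C = -3 + \frac{1}{2} \cdot 4 = -3 + 2 = -1$)
$E{\left(U \right)} = -1$
$P{\left(O \right)} = 2 - O$ ($P{\left(O \right)} = 3 - \left(O - -1\right) = 3 - \left(O + 1\right) = 3 - \left(1 + O\right) = 2 - O$)
$P{\left(w{\left(6 \right)} \right)} 7 + p{\left(-8,12 \right)} = \left(2 - 0\right) 7 - 2 = \left(2 + 0\right) 7 - 2 = 2 \cdot 7 - 2 = 14 - 2 = 12$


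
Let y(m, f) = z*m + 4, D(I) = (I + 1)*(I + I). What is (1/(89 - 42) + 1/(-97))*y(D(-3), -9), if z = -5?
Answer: -2800/4559 ≈ -0.61417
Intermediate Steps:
D(I) = 2*I*(1 + I) (D(I) = (1 + I)*(2*I) = 2*I*(1 + I))
y(m, f) = 4 - 5*m (y(m, f) = -5*m + 4 = 4 - 5*m)
(1/(89 - 42) + 1/(-97))*y(D(-3), -9) = (1/(89 - 42) + 1/(-97))*(4 - 10*(-3)*(1 - 3)) = (1/47 - 1/97)*(4 - 10*(-3)*(-2)) = (1/47 - 1/97)*(4 - 5*12) = 50*(4 - 60)/4559 = (50/4559)*(-56) = -2800/4559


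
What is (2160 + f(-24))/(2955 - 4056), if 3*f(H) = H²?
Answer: -784/367 ≈ -2.1362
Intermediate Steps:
f(H) = H²/3
(2160 + f(-24))/(2955 - 4056) = (2160 + (⅓)*(-24)²)/(2955 - 4056) = (2160 + (⅓)*576)/(-1101) = (2160 + 192)*(-1/1101) = 2352*(-1/1101) = -784/367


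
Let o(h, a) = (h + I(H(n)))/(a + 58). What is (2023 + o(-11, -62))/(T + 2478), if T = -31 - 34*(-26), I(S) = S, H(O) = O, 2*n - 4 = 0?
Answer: 8101/13324 ≈ 0.60800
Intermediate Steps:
n = 2 (n = 2 + (½)*0 = 2 + 0 = 2)
o(h, a) = (2 + h)/(58 + a) (o(h, a) = (h + 2)/(a + 58) = (2 + h)/(58 + a))
T = 853 (T = -31 + 884 = 853)
(2023 + o(-11, -62))/(T + 2478) = (2023 + (2 - 11)/(58 - 62))/(853 + 2478) = (2023 - 9/(-4))/3331 = (2023 - ¼*(-9))*(1/3331) = (2023 + 9/4)*(1/3331) = (8101/4)*(1/3331) = 8101/13324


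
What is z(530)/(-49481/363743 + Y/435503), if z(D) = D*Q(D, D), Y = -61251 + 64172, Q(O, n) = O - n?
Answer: 0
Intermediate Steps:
Y = 2921
z(D) = 0 (z(D) = D*(D - D) = D*0 = 0)
z(530)/(-49481/363743 + Y/435503) = 0/(-49481/363743 + 2921/435503) = 0/(-20486630640/158411167729) = 0*(-158411167729/20486630640) = 0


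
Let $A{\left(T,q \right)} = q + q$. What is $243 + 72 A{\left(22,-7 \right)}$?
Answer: $-765$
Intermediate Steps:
$A{\left(T,q \right)} = 2 q$
$243 + 72 A{\left(22,-7 \right)} = 243 + 72 \cdot 2 \left(-7\right) = 243 + 72 \left(-14\right) = 243 - 1008 = -765$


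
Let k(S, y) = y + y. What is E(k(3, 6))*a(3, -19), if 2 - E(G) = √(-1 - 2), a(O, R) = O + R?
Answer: -32 + 16*I*√3 ≈ -32.0 + 27.713*I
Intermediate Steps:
k(S, y) = 2*y
E(G) = 2 - I*√3 (E(G) = 2 - √(-1 - 2) = 2 - √(-3) = 2 - I*√3)
E(k(3, 6))*a(3, -19) = (2 - I*√3)*(3 - 19) = (2 - I*√3)*(-16) = -32 + 16*I*√3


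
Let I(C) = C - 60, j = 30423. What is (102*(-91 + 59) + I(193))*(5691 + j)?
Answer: -113072934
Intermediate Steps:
I(C) = -60 + C
(102*(-91 + 59) + I(193))*(5691 + j) = (102*(-91 + 59) + (-60 + 193))*(5691 + 30423) = (102*(-32) + 133)*36114 = (-3264 + 133)*36114 = -3131*36114 = -113072934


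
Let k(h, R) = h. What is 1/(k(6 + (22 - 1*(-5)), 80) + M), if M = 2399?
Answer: 1/2432 ≈ 0.00041118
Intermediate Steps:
1/(k(6 + (22 - 1*(-5)), 80) + M) = 1/((6 + (22 - 1*(-5))) + 2399) = 1/((6 + (22 + 5)) + 2399) = 1/((6 + 27) + 2399) = 1/(33 + 2399) = 1/2432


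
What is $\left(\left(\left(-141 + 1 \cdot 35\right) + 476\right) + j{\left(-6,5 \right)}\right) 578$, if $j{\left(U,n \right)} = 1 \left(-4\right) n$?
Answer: $202300$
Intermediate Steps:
$j{\left(U,n \right)} = - 4 n$
$\left(\left(\left(-141 + 1 \cdot 35\right) + 476\right) + j{\left(-6,5 \right)}\right) 578 = \left(\left(\left(-141 + 1 \cdot 35\right) + 476\right) - 20\right) 578 = \left(\left(\left(-141 + 35\right) + 476\right) - 20\right) 578 = \left(\left(-106 + 476\right) - 20\right) 578 = \left(370 - 20\right) 578 = 350 \cdot 578 = 202300$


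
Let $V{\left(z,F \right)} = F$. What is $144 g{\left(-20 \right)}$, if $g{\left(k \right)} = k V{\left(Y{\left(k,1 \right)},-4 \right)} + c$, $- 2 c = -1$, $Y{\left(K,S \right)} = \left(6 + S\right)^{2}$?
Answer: $11592$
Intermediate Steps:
$c = \frac{1}{2}$ ($c = \left(- \frac{1}{2}\right) \left(-1\right) = \frac{1}{2} \approx 0.5$)
$g{\left(k \right)} = \frac{1}{2} - 4 k$ ($g{\left(k \right)} = k \left(-4\right) + \frac{1}{2} = - 4 k + \frac{1}{2} = \frac{1}{2} - 4 k$)
$144 g{\left(-20 \right)} = 144 \left(\frac{1}{2} - -80\right) = 144 \left(\frac{1}{2} + 80\right) = 144 \cdot \frac{161}{2} = 11592$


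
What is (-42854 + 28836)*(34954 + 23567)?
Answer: -820347378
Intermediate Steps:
(-42854 + 28836)*(34954 + 23567) = -14018*58521 = -820347378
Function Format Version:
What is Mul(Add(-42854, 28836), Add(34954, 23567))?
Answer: -820347378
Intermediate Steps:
Mul(Add(-42854, 28836), Add(34954, 23567)) = Mul(-14018, 58521) = -820347378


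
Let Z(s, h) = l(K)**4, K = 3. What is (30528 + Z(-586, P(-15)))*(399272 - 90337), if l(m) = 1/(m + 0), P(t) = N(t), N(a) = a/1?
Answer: 763924891015/81 ≈ 9.4312e+9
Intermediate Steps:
N(a) = a (N(a) = a*1 = a)
P(t) = t
l(m) = 1/m
Z(s, h) = 1/81 (Z(s, h) = (1/3)**4 = 1/81)
(30528 + Z(-586, P(-15)))*(399272 - 90337) = (30528 + 1/81)*(399272 - 90337) = (2472769/81)*308935 = 763924891015/81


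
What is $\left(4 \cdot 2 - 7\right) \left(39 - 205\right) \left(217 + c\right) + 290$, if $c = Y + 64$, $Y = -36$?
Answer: $-40380$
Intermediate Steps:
$c = 28$ ($c = -36 + 64 = 28$)
$\left(4 \cdot 2 - 7\right) \left(39 - 205\right) \left(217 + c\right) + 290 = \left(4 \cdot 2 - 7\right) \left(39 - 205\right) \left(217 + 28\right) + 290 = \left(8 - 7\right) \left(\left(-166\right) 245\right) + 290 = 1 \left(-40670\right) + 290 = -40670 + 290 = -40380$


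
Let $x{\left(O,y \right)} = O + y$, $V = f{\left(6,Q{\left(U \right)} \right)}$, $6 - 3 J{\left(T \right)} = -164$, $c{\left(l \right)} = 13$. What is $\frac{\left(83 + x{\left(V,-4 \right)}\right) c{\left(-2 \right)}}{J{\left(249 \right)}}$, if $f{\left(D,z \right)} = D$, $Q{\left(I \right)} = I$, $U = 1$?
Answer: $\frac{39}{2} \approx 19.5$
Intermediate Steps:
$J{\left(T \right)} = \frac{170}{3}$ ($J{\left(T \right)} = 2 - - \frac{164}{3} = 2 + \frac{164}{3} = \frac{170}{3}$)
$V = 6$
$\frac{\left(83 + x{\left(V,-4 \right)}\right) c{\left(-2 \right)}}{J{\left(249 \right)}} = \frac{\left(83 + \left(6 - 4\right)\right) 13}{\frac{170}{3}} = \left(83 + 2\right) 13 \cdot \frac{3}{170} = 85 \cdot 13 \cdot \frac{3}{170} = 1105 \cdot \frac{3}{170} = \frac{39}{2}$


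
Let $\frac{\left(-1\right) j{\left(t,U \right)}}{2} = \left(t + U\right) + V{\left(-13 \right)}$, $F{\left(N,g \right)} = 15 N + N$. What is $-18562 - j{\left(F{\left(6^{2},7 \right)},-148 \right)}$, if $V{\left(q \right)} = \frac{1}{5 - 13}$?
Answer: $- \frac{70825}{4} \approx -17706.0$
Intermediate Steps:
$F{\left(N,g \right)} = 16 N$
$V{\left(q \right)} = - \frac{1}{8}$ ($V{\left(q \right)} = \frac{1}{-8} = - \frac{1}{8}$)
$j{\left(t,U \right)} = \frac{1}{4} - 2 U - 2 t$ ($j{\left(t,U \right)} = - 2 \left(\left(t + U\right) - \frac{1}{8}\right) = - 2 \left(\left(U + t\right) - \frac{1}{8}\right) = - 2 \left(- \frac{1}{8} + U + t\right) = \frac{1}{4} - 2 U - 2 t$)
$-18562 - j{\left(F{\left(6^{2},7 \right)},-148 \right)} = -18562 - \left(\frac{1}{4} - -296 - 2 \cdot 16 \cdot 6^{2}\right) = -18562 - \left(\frac{1}{4} + 296 - 2 \cdot 16 \cdot 36\right) = -18562 - \left(\frac{1}{4} + 296 - 1152\right) = -18562 - - \frac{3423}{4} = -18562 + \frac{3423}{4} = - \frac{70825}{4}$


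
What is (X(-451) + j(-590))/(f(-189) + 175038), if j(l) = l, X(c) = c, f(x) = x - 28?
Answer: -1041/174821 ≈ -0.0059547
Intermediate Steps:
f(x) = -28 + x
(X(-451) + j(-590))/(f(-189) + 175038) = (-451 - 590)/((-28 - 189) + 175038) = -1041/(-217 + 175038) = -1041/174821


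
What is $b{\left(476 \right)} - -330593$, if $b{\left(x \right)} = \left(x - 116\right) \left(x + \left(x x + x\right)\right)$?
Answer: $82240673$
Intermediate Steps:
$b{\left(x \right)} = \left(-116 + x\right) \left(x^{2} + 2 x\right)$ ($b{\left(x \right)} = \left(-116 + x\right) \left(x + \left(x^{2} + x\right)\right) = \left(-116 + x\right) \left(x + \left(x + x^{2}\right)\right) = \left(-116 + x\right) \left(x^{2} + 2 x\right)$)
$b{\left(476 \right)} - -330593 = 476 \left(-232 + 476^{2} - 54264\right) - -330593 = 476 \left(-232 + 226576 - 54264\right) + 330593 = 476 \cdot 172080 + 330593 = 81910080 + 330593 = 82240673$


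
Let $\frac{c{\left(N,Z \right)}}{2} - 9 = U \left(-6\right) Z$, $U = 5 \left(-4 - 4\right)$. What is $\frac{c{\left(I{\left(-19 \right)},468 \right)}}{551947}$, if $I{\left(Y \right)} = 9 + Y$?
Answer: $\frac{224658}{551947} \approx 0.40703$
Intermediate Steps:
$U = -40$ ($U = 5 \left(-8\right) = -40$)
$c{\left(N,Z \right)} = 18 + 480 Z$ ($c{\left(N,Z \right)} = 18 + 2 \left(-40\right) \left(-6\right) Z = 18 + 2 \cdot 240 Z = 18 + 480 Z$)
$\frac{c{\left(I{\left(-19 \right)},468 \right)}}{551947} = \frac{18 + 480 \cdot 468}{551947} = \left(18 + 224640\right) \frac{1}{551947} = 224658 \cdot \frac{1}{551947} = \frac{224658}{551947}$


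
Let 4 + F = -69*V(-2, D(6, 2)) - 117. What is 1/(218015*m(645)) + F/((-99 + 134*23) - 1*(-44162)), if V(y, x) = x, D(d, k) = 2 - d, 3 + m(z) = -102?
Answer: 33791876/10278317175 ≈ 0.0032877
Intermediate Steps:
m(z) = -105 (m(z) = -3 - 102 = -105)
F = 155 (F = -4 + (-69*(2 - 1*6) - 117) = -4 + (-69*(2 - 6) - 117) = -4 + (-69*(-4) - 117) = -4 + (276 - 117) = -4 + 159 = 155)
1/(218015*m(645)) + F/((-99 + 134*23) - 1*(-44162)) = 1/(218015*(-105)) + 155/((-99 + 134*23) - 1*(-44162)) = (1/218015)*(-1/105) + 155/((-99 + 3082) + 44162) = -1/22891575 + 155/(2983 + 44162) = -1/22891575 + 155/47145 = -1/22891575 + 155*(1/47145) = -1/22891575 + 31/9429 = 33791876/10278317175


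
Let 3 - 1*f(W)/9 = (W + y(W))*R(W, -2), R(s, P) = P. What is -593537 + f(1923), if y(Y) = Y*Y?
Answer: 66003826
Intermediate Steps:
y(Y) = Y²
f(W) = 27 + 18*W + 18*W² (f(W) = 27 - 9*(W + W²)*(-2) = 27 - 9*(-2*W - 2*W²) = 27 + (18*W + 18*W²) = 27 + 18*W + 18*W²)
-593537 + f(1923) = -593537 + (27 + 18*1923 + 18*1923²) = -593537 + (27 + 34614 + 18*3697929) = -593537 + (27 + 34614 + 66562722) = -593537 + 66597363 = 66003826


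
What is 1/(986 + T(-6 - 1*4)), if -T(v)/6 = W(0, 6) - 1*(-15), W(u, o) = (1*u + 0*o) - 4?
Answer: 1/920 ≈ 0.0010870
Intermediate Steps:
W(u, o) = -4 + u (W(u, o) = (u + 0) - 4 = u - 4 = -4 + u)
T(v) = -66 (T(v) = -6*((-4 + 0) - 1*(-15)) = -6*(-4 + 15) = -6*11 = -66)
1/(986 + T(-6 - 1*4)) = 1/(986 - 66) = 1/920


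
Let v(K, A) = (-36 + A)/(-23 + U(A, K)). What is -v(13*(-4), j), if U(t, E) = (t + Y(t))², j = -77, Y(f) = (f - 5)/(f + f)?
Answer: 669977/34532177 ≈ 0.019402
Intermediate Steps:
Y(f) = (-5 + f)/(2*f) (Y(f) = (-5 + f)/((2*f)) = (-5 + f)*(1/(2*f)) = (-5 + f)/(2*f))
U(t, E) = (t + (-5 + t)/(2*t))²
v(K, A) = (-36 + A)/(-23 + (-5 + A + 2*A²)²/(4*A²))
-v(13*(-4), j) = -4*(-77)²*(-36 - 77)/((-5 - 77 + 2*(-77)²)² - 92*(-77)²) = -4*5929*(-113)/((-5 - 77 + 2*5929)² - 92*5929) = -4*5929*(-113)/((-5 - 77 + 11858)² - 545468) = -4*5929*(-113)/(11776² - 545468) = -4*5929*(-113)/(138674176 - 545468) = -4*5929*(-113)/138128708 = -1*(-669977/34532177) = 669977/34532177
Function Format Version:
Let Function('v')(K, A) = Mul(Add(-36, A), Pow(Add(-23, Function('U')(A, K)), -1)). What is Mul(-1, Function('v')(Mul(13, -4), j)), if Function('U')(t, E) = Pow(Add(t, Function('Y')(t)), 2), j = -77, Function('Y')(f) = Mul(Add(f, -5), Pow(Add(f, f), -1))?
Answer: Rational(669977, 34532177) ≈ 0.019402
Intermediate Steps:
Function('Y')(f) = Mul(Rational(1, 2), Pow(f, -1), Add(-5, f)) (Function('Y')(f) = Mul(Add(-5, f), Pow(Mul(2, f), -1)) = Mul(Add(-5, f), Mul(Rational(1, 2), Pow(f, -1))) = Mul(Rational(1, 2), Pow(f, -1), Add(-5, f)))
Function('U')(t, E) = Pow(Add(t, Mul(Rational(1, 2), Pow(t, -1), Add(-5, t))), 2)
Function('v')(K, A) = Mul(Pow(Add(-23, Mul(Rational(1, 4), Pow(A, -2), Pow(Add(-5, A, Mul(2, Pow(A, 2))), 2))), -1), Add(-36, A)) (Function('v')(K, A) = Mul(Add(-36, A), Pow(Add(-23, Mul(Rational(1, 4), Pow(A, -2), Pow(Add(-5, A, Mul(2, Pow(A, 2))), 2))), -1)) = Mul(Pow(Add(-23, Mul(Rational(1, 4), Pow(A, -2), Pow(Add(-5, A, Mul(2, Pow(A, 2))), 2))), -1), Add(-36, A)))
Mul(-1, Function('v')(Mul(13, -4), j)) = Mul(-1, Mul(4, Pow(-77, 2), Pow(Add(Pow(Add(-5, -77, Mul(2, Pow(-77, 2))), 2), Mul(-92, Pow(-77, 2))), -1), Add(-36, -77))) = Mul(-1, Mul(4, 5929, Pow(Add(Pow(Add(-5, -77, Mul(2, 5929)), 2), Mul(-92, 5929)), -1), -113)) = Mul(-1, Mul(4, 5929, Pow(Add(Pow(Add(-5, -77, 11858), 2), -545468), -1), -113)) = Mul(-1, Mul(4, 5929, Pow(Add(Pow(11776, 2), -545468), -1), -113)) = Mul(-1, Mul(4, 5929, Pow(Add(138674176, -545468), -1), -113)) = Mul(-1, Mul(4, 5929, Pow(138128708, -1), -113)) = Mul(-1, Mul(4, 5929, Rational(1, 138128708), -113)) = Mul(-1, Rational(-669977, 34532177)) = Rational(669977, 34532177)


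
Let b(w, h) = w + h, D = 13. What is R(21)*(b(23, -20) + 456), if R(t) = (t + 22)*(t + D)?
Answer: 671058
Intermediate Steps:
b(w, h) = h + w
R(t) = (13 + t)*(22 + t) (R(t) = (t + 22)*(t + 13) = (22 + t)*(13 + t) = (13 + t)*(22 + t))
R(21)*(b(23, -20) + 456) = (286 + 21**2 + 35*21)*((-20 + 23) + 456) = (286 + 441 + 735)*(3 + 456) = 1462*459 = 671058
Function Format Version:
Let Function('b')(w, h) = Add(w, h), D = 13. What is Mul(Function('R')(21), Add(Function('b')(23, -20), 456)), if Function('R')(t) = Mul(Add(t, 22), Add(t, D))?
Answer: 671058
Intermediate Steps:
Function('b')(w, h) = Add(h, w)
Function('R')(t) = Mul(Add(13, t), Add(22, t)) (Function('R')(t) = Mul(Add(t, 22), Add(t, 13)) = Mul(Add(22, t), Add(13, t)) = Mul(Add(13, t), Add(22, t)))
Mul(Function('R')(21), Add(Function('b')(23, -20), 456)) = Mul(Add(286, Pow(21, 2), Mul(35, 21)), Add(Add(-20, 23), 456)) = Mul(Add(286, 441, 735), Add(3, 456)) = Mul(1462, 459) = 671058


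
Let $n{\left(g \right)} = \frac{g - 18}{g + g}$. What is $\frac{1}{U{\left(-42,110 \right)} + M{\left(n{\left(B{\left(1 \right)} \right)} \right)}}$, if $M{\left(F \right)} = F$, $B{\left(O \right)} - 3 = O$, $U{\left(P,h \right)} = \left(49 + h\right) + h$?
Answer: $\frac{4}{1069} \approx 0.0037418$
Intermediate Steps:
$U{\left(P,h \right)} = 49 + 2 h$
$B{\left(O \right)} = 3 + O$
$n{\left(g \right)} = \frac{-18 + g}{2 g}$
$\frac{1}{U{\left(-42,110 \right)} + M{\left(n{\left(B{\left(1 \right)} \right)} \right)}} = \frac{1}{\left(49 + 2 \cdot 110\right) + \frac{-18 + \left(3 + 1\right)}{2 \left(3 + 1\right)}} = \frac{1}{\left(49 + 220\right) + \frac{-18 + 4}{2 \cdot 4}} = \frac{1}{269 + \frac{1}{2} \cdot \frac{1}{4} \left(-14\right)} = \frac{1}{269 - \frac{7}{4}} = \frac{1}{\frac{1069}{4}} = \frac{4}{1069}$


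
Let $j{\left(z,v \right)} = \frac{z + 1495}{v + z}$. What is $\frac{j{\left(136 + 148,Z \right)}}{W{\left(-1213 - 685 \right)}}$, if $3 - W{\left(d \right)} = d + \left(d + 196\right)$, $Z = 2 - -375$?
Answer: $\frac{593}{793861} \approx 0.00074698$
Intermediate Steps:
$Z = 377$ ($Z = 2 + 375 = 377$)
$j{\left(z,v \right)} = \frac{1495 + z}{v + z}$
$W{\left(d \right)} = -193 - 2 d$ ($W{\left(d \right)} = 3 - \left(d + \left(d + 196\right)\right) = 3 - \left(d + \left(196 + d\right)\right) = 3 - \left(196 + 2 d\right) = -193 - 2 d$)
$\frac{j{\left(136 + 148,Z \right)}}{W{\left(-1213 - 685 \right)}} = \frac{\frac{1}{377 + \left(136 + 148\right)} \left(1495 + \left(136 + 148\right)\right)}{-193 - 2 \left(-1213 - 685\right)} = \frac{\frac{1}{377 + 284} \left(1495 + 284\right)}{-193 - 2 \left(-1213 - 685\right)} = \frac{\frac{1}{661} \cdot 1779}{-193 - -3796} = \frac{\frac{1}{661} \cdot 1779}{-193 + 3796} = \frac{1779}{661 \cdot 3603} = \frac{1779}{661} \cdot \frac{1}{3603} = \frac{593}{793861}$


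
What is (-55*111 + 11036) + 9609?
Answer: 14540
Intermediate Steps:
(-55*111 + 11036) + 9609 = (-6105 + 11036) + 9609 = 4931 + 9609 = 14540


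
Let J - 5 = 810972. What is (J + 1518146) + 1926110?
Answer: 4255233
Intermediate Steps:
J = 810977 (J = 5 + 810972 = 810977)
(J + 1518146) + 1926110 = (810977 + 1518146) + 1926110 = 2329123 + 1926110 = 4255233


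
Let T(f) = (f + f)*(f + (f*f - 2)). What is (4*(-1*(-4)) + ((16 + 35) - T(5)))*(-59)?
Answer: 12567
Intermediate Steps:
T(f) = 2*f*(-2 + f + f**2) (T(f) = (2*f)*(f + (f**2 - 2)) = (2*f)*(f + (-2 + f**2)) = (2*f)*(-2 + f + f**2) = 2*f*(-2 + f + f**2))
(4*(-1*(-4)) + ((16 + 35) - T(5)))*(-59) = (4*(-1*(-4)) + ((16 + 35) - 2*5*(-2 + 5 + 5**2)))*(-59) = (4*4 + (51 - 2*5*(-2 + 5 + 25)))*(-59) = (16 + (51 - 2*5*28))*(-59) = (16 + (51 - 1*280))*(-59) = (16 + (51 - 280))*(-59) = (16 - 229)*(-59) = -213*(-59) = 12567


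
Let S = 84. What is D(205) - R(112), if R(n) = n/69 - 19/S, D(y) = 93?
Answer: 176977/1932 ≈ 91.603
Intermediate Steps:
R(n) = -19/84 + n/69 (R(n) = n/69 - 19/84 = -19/84 + n/69)
D(205) - R(112) = 93 - (-19/84 + (1/69)*112) = 93 - (-19/84 + 112/69) = 93 - 1*2699/1932 = 93 - 2699/1932 = 176977/1932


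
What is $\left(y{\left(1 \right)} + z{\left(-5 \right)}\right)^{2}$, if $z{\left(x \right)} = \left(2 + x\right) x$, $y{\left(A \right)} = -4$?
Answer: $121$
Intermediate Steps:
$z{\left(x \right)} = x \left(2 + x\right)$
$\left(y{\left(1 \right)} + z{\left(-5 \right)}\right)^{2} = \left(-4 - 5 \left(2 - 5\right)\right)^{2} = \left(-4 - -15\right)^{2} = \left(-4 + 15\right)^{2} = 11^{2} = 121$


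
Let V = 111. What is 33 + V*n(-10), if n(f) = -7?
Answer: -744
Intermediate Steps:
33 + V*n(-10) = 33 + 111*(-7) = 33 - 777 = -744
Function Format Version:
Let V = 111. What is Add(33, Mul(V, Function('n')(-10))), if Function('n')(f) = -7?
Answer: -744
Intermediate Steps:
Add(33, Mul(V, Function('n')(-10))) = Add(33, Mul(111, -7)) = Add(33, -777) = -744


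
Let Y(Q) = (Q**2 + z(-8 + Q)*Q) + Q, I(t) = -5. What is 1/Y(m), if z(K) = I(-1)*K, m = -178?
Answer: -1/134034 ≈ -7.4608e-6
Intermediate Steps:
z(K) = -5*K
Y(Q) = Q + Q**2 + Q*(40 - 5*Q) (Y(Q) = (Q**2 + (-5*(-8 + Q))*Q) + Q = (Q**2 + (40 - 5*Q)*Q) + Q = (Q**2 + Q*(40 - 5*Q)) + Q = Q + Q**2 + Q*(40 - 5*Q))
1/Y(m) = 1/(-178*(41 - 4*(-178))) = 1/(-178*(41 + 712)) = 1/(-178*753) = 1/(-134034) = -1/134034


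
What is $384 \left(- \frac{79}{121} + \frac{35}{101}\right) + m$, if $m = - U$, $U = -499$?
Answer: $\frac{4660583}{12221} \approx 381.36$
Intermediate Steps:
$m = 499$ ($m = \left(-1\right) \left(-499\right) = 499$)
$384 \left(- \frac{79}{121} + \frac{35}{101}\right) + m = 384 \left(- \frac{79}{121} + \frac{35}{101}\right) + 499 = 384 \left(- \frac{3744}{12221}\right) + 499 = - \frac{1437696}{12221} + 499 = \frac{4660583}{12221}$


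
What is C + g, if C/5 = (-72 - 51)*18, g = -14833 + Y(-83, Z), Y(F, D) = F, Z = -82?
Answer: -25986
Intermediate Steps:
g = -14916 (g = -14833 - 83 = -14916)
C = -11070 (C = 5*((-72 - 51)*18) = 5*(-123*18) = 5*(-2214) = -11070)
C + g = -11070 - 14916 = -25986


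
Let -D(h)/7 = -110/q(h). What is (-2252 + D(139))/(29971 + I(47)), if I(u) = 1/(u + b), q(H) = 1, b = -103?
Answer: -82992/1678375 ≈ -0.049448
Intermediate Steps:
D(h) = 770 (D(h) = -(-770)/1 = -(-770) = -7*(-110) = 770)
I(u) = 1/(-103 + u) (I(u) = 1/(u - 103) = 1/(-103 + u))
(-2252 + D(139))/(29971 + I(47)) = (-2252 + 770)/(29971 + 1/(-103 + 47)) = -1482/(29971 + 1/(-56)) = -1482/(29971 - 1/56) = -1482/1678375/56 = -1482*56/1678375 = -82992/1678375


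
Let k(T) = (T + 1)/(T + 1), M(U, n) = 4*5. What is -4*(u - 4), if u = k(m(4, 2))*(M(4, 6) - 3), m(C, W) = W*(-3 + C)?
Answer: -52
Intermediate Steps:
M(U, n) = 20
k(T) = 1 (k(T) = (1 + T)/(1 + T) = 1)
u = 17 (u = 1*(20 - 3) = 1*17 = 17)
-4*(u - 4) = -4*(17 - 4) = -4*13 = -52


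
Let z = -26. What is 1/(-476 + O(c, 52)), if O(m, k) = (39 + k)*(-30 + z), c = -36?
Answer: -1/5572 ≈ -0.00017947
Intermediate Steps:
O(m, k) = -2184 - 56*k (O(m, k) = (39 + k)*(-30 - 26) = (39 + k)*(-56) = -2184 - 56*k)
1/(-476 + O(c, 52)) = 1/(-476 + (-2184 - 56*52)) = 1/(-476 + (-2184 - 2912)) = 1/(-476 - 5096) = 1/(-5572) = -1/5572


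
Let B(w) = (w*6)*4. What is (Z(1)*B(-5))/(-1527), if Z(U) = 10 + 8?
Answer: 720/509 ≈ 1.4145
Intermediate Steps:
B(w) = 24*w (B(w) = (6*w)*4 = 24*w)
Z(U) = 18
(Z(1)*B(-5))/(-1527) = (18*(24*(-5)))/(-1527) = (18*(-120))*(-1/1527) = -2160*(-1/1527) = 720/509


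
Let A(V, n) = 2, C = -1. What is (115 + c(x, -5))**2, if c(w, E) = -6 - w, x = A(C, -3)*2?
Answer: 11025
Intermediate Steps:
x = 4 (x = 2*2 = 4)
(115 + c(x, -5))**2 = (115 + (-6 - 1*4))**2 = (115 + (-6 - 4))**2 = (115 - 10)**2 = 105**2 = 11025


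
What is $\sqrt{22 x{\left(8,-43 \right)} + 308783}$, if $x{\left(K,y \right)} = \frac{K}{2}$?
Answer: $3 \sqrt{34319} \approx 555.76$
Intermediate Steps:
$x{\left(K,y \right)} = \frac{K}{2}$
$\sqrt{22 x{\left(8,-43 \right)} + 308783} = \sqrt{22 \cdot \frac{1}{2} \cdot 8 + 308783} = \sqrt{22 \cdot 4 + 308783} = \sqrt{88 + 308783} = \sqrt{308871} = 3 \sqrt{34319}$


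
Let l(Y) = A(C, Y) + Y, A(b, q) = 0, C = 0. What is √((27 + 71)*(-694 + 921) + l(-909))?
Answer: √21337 ≈ 146.07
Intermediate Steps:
l(Y) = Y (l(Y) = 0 + Y = Y)
√((27 + 71)*(-694 + 921) + l(-909)) = √((27 + 71)*(-694 + 921) - 909) = √(98*227 - 909) = √(22246 - 909) = √21337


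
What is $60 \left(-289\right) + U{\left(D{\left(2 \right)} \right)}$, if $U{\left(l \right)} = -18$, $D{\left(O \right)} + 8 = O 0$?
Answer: $-17358$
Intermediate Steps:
$D{\left(O \right)} = -8$ ($D{\left(O \right)} = -8 + O 0 = -8 + 0 = -8$)
$60 \left(-289\right) + U{\left(D{\left(2 \right)} \right)} = 60 \left(-289\right) - 18 = -17340 - 18 = -17358$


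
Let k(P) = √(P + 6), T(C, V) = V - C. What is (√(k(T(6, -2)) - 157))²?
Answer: -157 + I*√2 ≈ -157.0 + 1.4142*I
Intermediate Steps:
k(P) = √(6 + P)
(√(k(T(6, -2)) - 157))² = (√(√(6 + (-2 - 1*6)) - 157))² = (√(√(6 + (-2 - 6)) - 157))² = (√(√(6 - 8) - 157))² = (√(√(-2) - 157))² = (√(I*√2 - 157))² = (√(-157 + I*√2))² = -157 + I*√2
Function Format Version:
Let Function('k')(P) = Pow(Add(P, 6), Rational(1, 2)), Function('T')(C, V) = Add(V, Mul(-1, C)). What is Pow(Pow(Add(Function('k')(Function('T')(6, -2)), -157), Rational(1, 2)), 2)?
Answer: Add(-157, Mul(I, Pow(2, Rational(1, 2)))) ≈ Add(-157.00, Mul(1.4142, I))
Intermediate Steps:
Function('k')(P) = Pow(Add(6, P), Rational(1, 2))
Pow(Pow(Add(Function('k')(Function('T')(6, -2)), -157), Rational(1, 2)), 2) = Pow(Pow(Add(Pow(Add(6, Add(-2, Mul(-1, 6))), Rational(1, 2)), -157), Rational(1, 2)), 2) = Pow(Pow(Add(Pow(Add(6, Add(-2, -6)), Rational(1, 2)), -157), Rational(1, 2)), 2) = Pow(Pow(Add(Pow(Add(6, -8), Rational(1, 2)), -157), Rational(1, 2)), 2) = Pow(Pow(Add(Pow(-2, Rational(1, 2)), -157), Rational(1, 2)), 2) = Pow(Pow(Add(Mul(I, Pow(2, Rational(1, 2))), -157), Rational(1, 2)), 2) = Pow(Pow(Add(-157, Mul(I, Pow(2, Rational(1, 2)))), Rational(1, 2)), 2) = Add(-157, Mul(I, Pow(2, Rational(1, 2))))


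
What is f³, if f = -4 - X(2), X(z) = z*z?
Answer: -512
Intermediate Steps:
X(z) = z²
f = -8 (f = -4 - 1*2² = -4 - 1*4 = -4 - 4 = -8)
f³ = (-8)³ = -512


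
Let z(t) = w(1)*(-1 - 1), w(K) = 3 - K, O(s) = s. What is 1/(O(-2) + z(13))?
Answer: -⅙ ≈ -0.16667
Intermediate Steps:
z(t) = -4 (z(t) = (3 - 1*1)*(-1 - 1) = (3 - 1)*(-2) = 2*(-2) = -4)
1/(O(-2) + z(13)) = 1/(-2 - 4) = 1/(-6) = -⅙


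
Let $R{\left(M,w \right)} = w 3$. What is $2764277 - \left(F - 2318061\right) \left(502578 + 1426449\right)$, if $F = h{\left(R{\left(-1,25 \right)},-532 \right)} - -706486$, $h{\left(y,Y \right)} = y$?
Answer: $3108629774777$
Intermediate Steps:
$R{\left(M,w \right)} = 3 w$
$F = 706561$ ($F = 3 \cdot 25 - -706486 = 75 + 706486 = 706561$)
$2764277 - \left(F - 2318061\right) \left(502578 + 1426449\right) = 2764277 - \left(706561 - 2318061\right) \left(502578 + 1426449\right) = 2764277 - \left(-1611500\right) 1929027 = 2764277 - -3108627010500 = 2764277 + 3108627010500 = 3108629774777$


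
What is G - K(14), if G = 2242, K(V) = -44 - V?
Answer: 2300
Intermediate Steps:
G - K(14) = 2242 - (-44 - 1*14) = 2242 - (-44 - 14) = 2242 - 1*(-58) = 2242 + 58 = 2300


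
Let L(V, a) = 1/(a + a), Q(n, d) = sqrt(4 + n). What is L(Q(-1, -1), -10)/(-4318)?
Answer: 1/86360 ≈ 1.1579e-5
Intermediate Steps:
L(V, a) = 1/(2*a)
L(Q(-1, -1), -10)/(-4318) = ((1/2)/(-10))/(-4318) = ((1/2)*(-1/10))*(-1/4318) = -1/20*(-1/4318) = 1/86360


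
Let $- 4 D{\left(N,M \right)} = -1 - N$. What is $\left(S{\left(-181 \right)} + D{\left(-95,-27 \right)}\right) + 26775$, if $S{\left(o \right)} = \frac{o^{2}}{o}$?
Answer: $\frac{53141}{2} \approx 26571.0$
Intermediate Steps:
$S{\left(o \right)} = o$
$D{\left(N,M \right)} = \frac{1}{4} + \frac{N}{4}$ ($D{\left(N,M \right)} = - \frac{-1 - N}{4} = \frac{1}{4} + \frac{N}{4}$)
$\left(S{\left(-181 \right)} + D{\left(-95,-27 \right)}\right) + 26775 = \left(-181 + \left(\frac{1}{4} + \frac{1}{4} \left(-95\right)\right)\right) + 26775 = \left(-181 + \left(\frac{1}{4} - \frac{95}{4}\right)\right) + 26775 = \left(-181 - \frac{47}{2}\right) + 26775 = - \frac{409}{2} + 26775 = \frac{53141}{2}$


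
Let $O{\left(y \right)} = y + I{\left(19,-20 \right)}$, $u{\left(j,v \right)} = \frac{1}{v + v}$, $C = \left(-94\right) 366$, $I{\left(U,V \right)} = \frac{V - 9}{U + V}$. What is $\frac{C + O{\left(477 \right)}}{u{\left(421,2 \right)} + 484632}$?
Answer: $- \frac{135592}{1938529} \approx -0.069946$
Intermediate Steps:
$I{\left(U,V \right)} = \frac{-9 + V}{U + V}$
$C = -34404$
$u{\left(j,v \right)} = \frac{1}{2 v}$
$O{\left(y \right)} = 29 + y$ ($O{\left(y \right)} = y + \frac{-9 - 20}{19 - 20} = y + \frac{1}{-1} \left(-29\right) = y - -29 = y + 29 = 29 + y$)
$\frac{C + O{\left(477 \right)}}{u{\left(421,2 \right)} + 484632} = \frac{-34404 + \left(29 + 477\right)}{\frac{1}{2 \cdot 2} + 484632} = \frac{-34404 + 506}{\frac{1}{2} \cdot \frac{1}{2} + 484632} = - \frac{33898}{\frac{1}{4} + 484632} = - \frac{33898}{\frac{1938529}{4}} = \left(-33898\right) \frac{4}{1938529} = - \frac{135592}{1938529}$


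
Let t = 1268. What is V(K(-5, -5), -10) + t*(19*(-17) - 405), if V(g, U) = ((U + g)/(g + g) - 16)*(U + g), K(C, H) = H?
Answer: -1845773/2 ≈ -9.2289e+5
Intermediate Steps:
V(g, U) = (-16 + (U + g)/(2*g))*(U + g) (V(g, U) = ((U + g)/((2*g)) - 16)*(U + g) = ((U + g)*(1/(2*g)) - 16)*(U + g) = ((U + g)/(2*g) - 16)*(U + g) = (-16 + (U + g)/(2*g))*(U + g))
V(K(-5, -5), -10) + t*(19*(-17) - 405) = (½)*((-10)² - 1*(-5)*(30*(-10) + 31*(-5)))/(-5) + 1268*(19*(-17) - 405) = (½)*(-⅕)*(100 - 1*(-5)*(-300 - 155)) + 1268*(-323 - 405) = (½)*(-⅕)*(100 - 1*(-5)*(-455)) + 1268*(-728) = (½)*(-⅕)*(100 - 2275) - 923104 = (½)*(-⅕)*(-2175) - 923104 = 435/2 - 923104 = -1845773/2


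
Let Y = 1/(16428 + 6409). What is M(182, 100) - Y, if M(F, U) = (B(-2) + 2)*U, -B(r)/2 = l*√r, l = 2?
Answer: 4567399/22837 - 400*I*√2 ≈ 200.0 - 565.69*I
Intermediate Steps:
B(r) = -4*√r
Y = 1/22837 ≈ 4.3789e-5
M(F, U) = U*(2 - 4*I*√2) (M(F, U) = (-4*I*√2 + 2)*U = (2 - 4*I*√2)*U = U*(2 - 4*I*√2))
M(182, 100) - Y = 2*100*(1 - 2*I*√2) - 1*1/22837 = (200 - 400*I*√2) - 1/22837 = 4567399/22837 - 400*I*√2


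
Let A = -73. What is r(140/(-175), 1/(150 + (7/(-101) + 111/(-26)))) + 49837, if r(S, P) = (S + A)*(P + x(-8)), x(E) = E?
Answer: 19288639693/382507 ≈ 50427.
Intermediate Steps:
r(S, P) = (-73 + S)*(-8 + P) (r(S, P) = (S - 73)*(P - 8) = (-73 + S)*(-8 + P))
r(140/(-175), 1/(150 + (7/(-101) + 111/(-26)))) + 49837 = (584 - 73/(150 + (7/(-101) + 111/(-26))) - 1120/(-175) + (140/(-175))/(150 + (7/(-101) + 111/(-26)))) + 49837 = (584 - 73/(150 + (7*(-1/101) + 111*(-1/26))) - 1120*(-1)/175 + (140*(-1/175))/(150 + (7*(-1/101) + 111*(-1/26)))) + 49837 = (584 - 73/(150 + (-7/101 - 111/26)) - 8*(-4/5) - 4/5/(150 + (-7/101 - 111/26))) + 49837 = (584 - 73/(150 - 11393/2626) + 32/5 - 4/5/(150 - 11393/2626)) + 49837 = (584 - 73/382507/2626 + 32/5 - 4/5/(382507/2626)) + 49837 = (584 - 73*2626/382507 + 32/5 + (2626/382507)*(-4/5)) + 49837 = (584 - 191698/382507 + 32/5 - 10504/1912535) + 49837 = 225638334/382507 + 49837 = 19288639693/382507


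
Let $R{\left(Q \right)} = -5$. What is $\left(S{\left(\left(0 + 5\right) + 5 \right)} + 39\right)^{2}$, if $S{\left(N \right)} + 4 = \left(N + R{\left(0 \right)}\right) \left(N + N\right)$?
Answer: $18225$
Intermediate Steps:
$S{\left(N \right)} = -4 + 2 N \left(-5 + N\right)$ ($S{\left(N \right)} = -4 + \left(N - 5\right) \left(N + N\right) = -4 + \left(-5 + N\right) 2 N = -4 + 2 N \left(-5 + N\right)$)
$\left(S{\left(\left(0 + 5\right) + 5 \right)} + 39\right)^{2} = \left(\left(-4 - 10 \left(\left(0 + 5\right) + 5\right) + 2 \left(\left(0 + 5\right) + 5\right)^{2}\right) + 39\right)^{2} = \left(\left(-4 - 10 \left(5 + 5\right) + 2 \left(5 + 5\right)^{2}\right) + 39\right)^{2} = \left(\left(-4 - 100 + 2 \cdot 10^{2}\right) + 39\right)^{2} = \left(\left(-4 - 100 + 2 \cdot 100\right) + 39\right)^{2} = \left(\left(-4 - 100 + 200\right) + 39\right)^{2} = \left(96 + 39\right)^{2} = 135^{2} = 18225$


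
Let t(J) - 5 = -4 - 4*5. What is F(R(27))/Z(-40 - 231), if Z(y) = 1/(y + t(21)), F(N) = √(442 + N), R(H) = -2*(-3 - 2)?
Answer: -580*√113 ≈ -6165.5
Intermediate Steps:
t(J) = -19 (t(J) = 5 + (-4 - 4*5) = 5 + (-4 - 20) = 5 - 24 = -19)
R(H) = 10 (R(H) = -2*(-5) = 10)
Z(y) = 1/(-19 + y) (Z(y) = 1/(y - 19) = 1/(-19 + y))
F(R(27))/Z(-40 - 231) = √(442 + 10)/(1/(-19 + (-40 - 231))) = √452/(1/(-19 - 271)) = (2*√113)/(1/(-290)) = (2*√113)/(-1/290) = (2*√113)*(-290) = -580*√113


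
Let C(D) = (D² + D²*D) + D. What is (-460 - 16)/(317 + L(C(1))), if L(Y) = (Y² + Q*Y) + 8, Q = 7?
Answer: -476/355 ≈ -1.3408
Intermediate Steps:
C(D) = D + D² + D³ (C(D) = (D² + D³) + D = D + D² + D³)
L(Y) = 8 + Y² + 7*Y (L(Y) = (Y² + 7*Y) + 8 = 8 + Y² + 7*Y)
(-460 - 16)/(317 + L(C(1))) = (-460 - 16)/(317 + (8 + (1*(1 + 1 + 1²))² + 7*(1*(1 + 1 + 1²)))) = -476/(317 + (8 + (1*(1 + 1 + 1))² + 7*(1*(1 + 1 + 1)))) = -476/(317 + (8 + (1*3)² + 7*(1*3))) = -476/(317 + (8 + 3² + 7*3)) = -476/(317 + (8 + 9 + 21)) = -476/(317 + 38) = -476/355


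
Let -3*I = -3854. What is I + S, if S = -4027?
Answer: -8227/3 ≈ -2742.3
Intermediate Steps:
I = 3854/3 (I = -1/3*(-3854) = 3854/3 ≈ 1284.7)
I + S = 3854/3 - 4027 = -8227/3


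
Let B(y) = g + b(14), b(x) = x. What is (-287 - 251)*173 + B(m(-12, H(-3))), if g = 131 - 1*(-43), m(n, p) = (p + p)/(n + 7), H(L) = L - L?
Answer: -92886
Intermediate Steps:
H(L) = 0
m(n, p) = 2*p/(7 + n) (m(n, p) = (2*p)/(7 + n) = 2*p/(7 + n))
g = 174 (g = 131 + 43 = 174)
B(y) = 188 (B(y) = 174 + 14 = 188)
(-287 - 251)*173 + B(m(-12, H(-3))) = (-287 - 251)*173 + 188 = -538*173 + 188 = -93074 + 188 = -92886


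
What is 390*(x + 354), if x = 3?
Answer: 139230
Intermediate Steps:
390*(x + 354) = 390*(3 + 354) = 390*357 = 139230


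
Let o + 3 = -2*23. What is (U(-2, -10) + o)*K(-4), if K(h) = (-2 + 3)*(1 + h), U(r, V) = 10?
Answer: 117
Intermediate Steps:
K(h) = 1 + h (K(h) = 1*(1 + h) = 1 + h)
o = -49 (o = -3 - 2*23 = -3 - 46 = -49)
(U(-2, -10) + o)*K(-4) = (10 - 49)*(1 - 4) = -39*(-3) = 117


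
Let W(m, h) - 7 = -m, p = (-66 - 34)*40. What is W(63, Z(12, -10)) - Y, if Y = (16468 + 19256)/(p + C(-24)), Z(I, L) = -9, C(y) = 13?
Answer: -62516/1329 ≈ -47.040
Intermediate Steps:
p = -4000 (p = -100*40 = -4000)
Y = -11908/1329 (Y = (16468 + 19256)/(-4000 + 13) = 35724/(-3987) = 35724*(-1/3987) = -11908/1329 ≈ -8.9601)
W(m, h) = 7 - m
W(63, Z(12, -10)) - Y = (7 - 1*63) - 1*(-11908/1329) = (7 - 63) + 11908/1329 = -56 + 11908/1329 = -62516/1329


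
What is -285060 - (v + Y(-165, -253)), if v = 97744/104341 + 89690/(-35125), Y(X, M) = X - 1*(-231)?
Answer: -208994897043892/732995525 ≈ -2.8512e+5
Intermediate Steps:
Y(X, M) = 231 + X (Y(X, M) = X + 231 = 231 + X)
v = -1185017258/732995525 (v = 97744*(1/104341) + 89690*(-1/35125) = 97744/104341 - 17938/7025 = -1185017258/732995525 ≈ -1.6167)
-285060 - (v + Y(-165, -253)) = -285060 - (-1185017258/732995525 + (231 - 165)) = -285060 - (-1185017258/732995525 + 66) = -285060 - 1*47192687392/732995525 = -285060 - 47192687392/732995525 = -208994897043892/732995525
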